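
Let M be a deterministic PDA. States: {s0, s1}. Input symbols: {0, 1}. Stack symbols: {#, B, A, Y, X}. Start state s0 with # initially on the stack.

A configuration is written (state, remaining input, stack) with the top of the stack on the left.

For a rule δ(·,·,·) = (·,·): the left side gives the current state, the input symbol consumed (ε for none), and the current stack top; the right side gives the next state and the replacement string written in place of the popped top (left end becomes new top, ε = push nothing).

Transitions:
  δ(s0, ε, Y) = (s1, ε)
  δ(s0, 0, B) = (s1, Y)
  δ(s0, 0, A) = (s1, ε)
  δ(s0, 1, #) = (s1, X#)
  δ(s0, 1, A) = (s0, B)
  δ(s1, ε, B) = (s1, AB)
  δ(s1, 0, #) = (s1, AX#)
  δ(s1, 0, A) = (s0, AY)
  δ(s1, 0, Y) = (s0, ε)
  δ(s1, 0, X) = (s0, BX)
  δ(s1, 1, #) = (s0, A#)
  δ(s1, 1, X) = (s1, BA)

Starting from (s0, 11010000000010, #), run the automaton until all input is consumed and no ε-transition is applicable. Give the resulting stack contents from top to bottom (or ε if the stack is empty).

#

(s0, 11010000000010, #)
  read 1, top #: go to s1, push X# → (s1, 1010000000010, X#)
  read 1, top X: go to s1, push BA → (s1, 010000000010, BA#)
  ε-move, top B: go to s1, push AB → (s1, 010000000010, ABA#)
  read 0, top A: go to s0, push AY → (s0, 10000000010, AYBA#)
  read 1, top A: go to s0, push B → (s0, 0000000010, BYBA#)
  read 0, top B: go to s1, push Y → (s1, 000000010, YYBA#)
  read 0, top Y: go to s0, push ε → (s0, 00000010, YBA#)
  ε-move, top Y: go to s1, push ε → (s1, 00000010, BA#)
  ε-move, top B: go to s1, push AB → (s1, 00000010, ABA#)
  read 0, top A: go to s0, push AY → (s0, 0000010, AYBA#)
  read 0, top A: go to s1, push ε → (s1, 000010, YBA#)
  read 0, top Y: go to s0, push ε → (s0, 00010, BA#)
  read 0, top B: go to s1, push Y → (s1, 0010, YA#)
  read 0, top Y: go to s0, push ε → (s0, 010, A#)
  read 0, top A: go to s1, push ε → (s1, 10, #)
  read 1, top #: go to s0, push A# → (s0, 0, A#)
  read 0, top A: go to s1, push ε → (s1, ε, #)
All input consumed in state s1 with stack #.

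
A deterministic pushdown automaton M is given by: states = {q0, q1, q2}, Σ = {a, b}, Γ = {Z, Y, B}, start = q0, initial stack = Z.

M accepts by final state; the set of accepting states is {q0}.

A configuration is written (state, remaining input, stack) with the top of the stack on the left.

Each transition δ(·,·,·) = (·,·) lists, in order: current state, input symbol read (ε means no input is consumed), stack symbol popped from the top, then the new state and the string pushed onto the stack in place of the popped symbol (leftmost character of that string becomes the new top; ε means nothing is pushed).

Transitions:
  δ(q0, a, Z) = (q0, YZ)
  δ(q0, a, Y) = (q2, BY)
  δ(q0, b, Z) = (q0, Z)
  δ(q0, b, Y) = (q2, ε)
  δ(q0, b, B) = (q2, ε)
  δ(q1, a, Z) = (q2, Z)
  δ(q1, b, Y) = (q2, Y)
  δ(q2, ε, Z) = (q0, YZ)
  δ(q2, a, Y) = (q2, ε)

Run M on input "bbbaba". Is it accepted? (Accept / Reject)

(q0, bbbaba, Z)
  read b, top Z: go to q0, push Z → (q0, bbaba, Z)
  read b, top Z: go to q0, push Z → (q0, baba, Z)
  read b, top Z: go to q0, push Z → (q0, aba, Z)
  read a, top Z: go to q0, push YZ → (q0, ba, YZ)
  read b, top Y: go to q2, push ε → (q2, a, Z)
  ε-move, top Z: go to q0, push YZ → (q0, a, YZ)
  read a, top Y: go to q2, push BY → (q2, ε, BYZ)
All input consumed; state q2 ∉ F and no further ε-move applies.

Reject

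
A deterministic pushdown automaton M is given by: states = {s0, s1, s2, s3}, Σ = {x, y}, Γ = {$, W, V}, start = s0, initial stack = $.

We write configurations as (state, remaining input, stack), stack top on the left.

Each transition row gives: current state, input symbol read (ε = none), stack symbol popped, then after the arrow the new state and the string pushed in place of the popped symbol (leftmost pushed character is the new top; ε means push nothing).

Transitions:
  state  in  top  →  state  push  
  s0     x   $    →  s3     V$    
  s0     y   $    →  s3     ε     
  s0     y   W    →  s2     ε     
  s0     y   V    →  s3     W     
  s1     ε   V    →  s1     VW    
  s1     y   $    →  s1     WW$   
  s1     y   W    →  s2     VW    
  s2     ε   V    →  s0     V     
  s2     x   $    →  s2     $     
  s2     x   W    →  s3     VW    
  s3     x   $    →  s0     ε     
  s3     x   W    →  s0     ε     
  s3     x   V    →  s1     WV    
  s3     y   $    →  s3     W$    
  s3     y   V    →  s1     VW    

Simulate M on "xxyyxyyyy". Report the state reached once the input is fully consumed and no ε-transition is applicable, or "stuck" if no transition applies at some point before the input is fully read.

stuck

(s0, xxyyxyyyy, $) ⊢ (s3, xyyxyyyy, V$) ⊢ (s1, yyxyyyy, WV$) ⊢ (s2, yxyyyy, VWV$) ⊢ (s0, yxyyyy, VWV$) ⊢ (s3, xyyyy, WWV$) ⊢ (s0, yyyy, WV$) ⊢ (s2, yyy, V$) ⊢ (s0, yyy, V$) ⊢ (s3, yy, W$)
No transition for (s3, y, top W); M blocks with input yy remaining.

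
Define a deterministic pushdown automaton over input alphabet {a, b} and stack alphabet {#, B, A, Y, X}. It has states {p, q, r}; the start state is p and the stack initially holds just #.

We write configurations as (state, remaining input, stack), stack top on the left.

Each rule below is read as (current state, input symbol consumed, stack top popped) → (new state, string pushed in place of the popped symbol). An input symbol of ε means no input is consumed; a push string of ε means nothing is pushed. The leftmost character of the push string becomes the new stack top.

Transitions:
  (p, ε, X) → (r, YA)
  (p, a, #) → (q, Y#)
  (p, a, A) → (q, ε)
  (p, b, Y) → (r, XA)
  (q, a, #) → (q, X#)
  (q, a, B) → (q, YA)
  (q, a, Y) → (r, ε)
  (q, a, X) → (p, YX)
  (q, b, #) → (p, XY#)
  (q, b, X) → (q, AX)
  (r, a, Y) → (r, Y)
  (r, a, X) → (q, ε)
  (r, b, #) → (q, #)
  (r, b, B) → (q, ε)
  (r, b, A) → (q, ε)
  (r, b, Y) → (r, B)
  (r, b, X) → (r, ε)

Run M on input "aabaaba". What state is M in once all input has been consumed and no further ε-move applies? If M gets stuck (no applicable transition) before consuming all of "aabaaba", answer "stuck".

(p, aabaaba, #) ⊢ (q, abaaba, Y#) ⊢ (r, baaba, #) ⊢ (q, aaba, #) ⊢ (q, aba, X#) ⊢ (p, ba, YX#) ⊢ (r, a, XAX#) ⊢ (q, ε, AX#)
All input consumed; M is in state q.

q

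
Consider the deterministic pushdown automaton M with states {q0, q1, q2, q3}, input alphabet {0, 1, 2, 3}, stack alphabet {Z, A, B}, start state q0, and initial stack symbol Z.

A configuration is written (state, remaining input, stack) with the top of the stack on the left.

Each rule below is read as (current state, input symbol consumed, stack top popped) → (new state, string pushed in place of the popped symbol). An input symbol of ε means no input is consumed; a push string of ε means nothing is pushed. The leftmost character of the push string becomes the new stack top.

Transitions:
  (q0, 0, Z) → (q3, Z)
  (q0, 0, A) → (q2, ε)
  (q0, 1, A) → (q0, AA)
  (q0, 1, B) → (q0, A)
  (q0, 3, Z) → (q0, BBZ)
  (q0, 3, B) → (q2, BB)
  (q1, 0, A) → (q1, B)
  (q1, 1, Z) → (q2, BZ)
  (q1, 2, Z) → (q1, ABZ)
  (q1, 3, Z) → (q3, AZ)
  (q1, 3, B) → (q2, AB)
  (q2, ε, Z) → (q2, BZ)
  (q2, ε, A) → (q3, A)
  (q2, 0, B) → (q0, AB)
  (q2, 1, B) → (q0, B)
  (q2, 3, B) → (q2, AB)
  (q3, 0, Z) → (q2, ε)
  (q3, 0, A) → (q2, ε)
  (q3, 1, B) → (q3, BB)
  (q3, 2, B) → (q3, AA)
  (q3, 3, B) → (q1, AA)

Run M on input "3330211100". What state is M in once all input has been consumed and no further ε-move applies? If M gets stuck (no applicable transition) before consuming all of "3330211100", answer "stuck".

(q0, 3330211100, Z)
  read 3, top Z: go to q0, push BBZ → (q0, 330211100, BBZ)
  read 3, top B: go to q2, push BB → (q2, 30211100, BBBZ)
  read 3, top B: go to q2, push AB → (q2, 0211100, ABBBZ)
  ε-move, top A: go to q3, push A → (q3, 0211100, ABBBZ)
  read 0, top A: go to q2, push ε → (q2, 211100, BBBZ)
No transition for (q2, 2, top B); M blocks with input 211100 remaining.

stuck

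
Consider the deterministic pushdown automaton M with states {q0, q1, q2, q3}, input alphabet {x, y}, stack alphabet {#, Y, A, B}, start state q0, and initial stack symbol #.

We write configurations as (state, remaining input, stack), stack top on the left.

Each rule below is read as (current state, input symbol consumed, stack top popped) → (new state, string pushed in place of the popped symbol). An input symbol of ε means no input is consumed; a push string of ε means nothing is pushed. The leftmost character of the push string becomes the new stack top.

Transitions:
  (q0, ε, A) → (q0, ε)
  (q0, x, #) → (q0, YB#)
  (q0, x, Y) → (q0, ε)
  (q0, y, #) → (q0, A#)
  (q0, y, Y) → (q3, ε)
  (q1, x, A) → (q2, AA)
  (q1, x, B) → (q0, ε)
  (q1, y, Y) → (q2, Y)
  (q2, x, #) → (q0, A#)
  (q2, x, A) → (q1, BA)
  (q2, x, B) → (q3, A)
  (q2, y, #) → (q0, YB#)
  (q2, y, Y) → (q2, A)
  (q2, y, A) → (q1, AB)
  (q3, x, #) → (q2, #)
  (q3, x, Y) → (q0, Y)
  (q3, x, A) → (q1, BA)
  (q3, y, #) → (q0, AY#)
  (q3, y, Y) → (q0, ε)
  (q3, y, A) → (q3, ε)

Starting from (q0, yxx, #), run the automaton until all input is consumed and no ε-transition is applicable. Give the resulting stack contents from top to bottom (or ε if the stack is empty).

(q0, yxx, #)
  read y, top #: go to q0, push A# → (q0, xx, A#)
  ε-move, top A: go to q0, push ε → (q0, xx, #)
  read x, top #: go to q0, push YB# → (q0, x, YB#)
  read x, top Y: go to q0, push ε → (q0, ε, B#)
All input consumed in state q0 with stack B#.

B#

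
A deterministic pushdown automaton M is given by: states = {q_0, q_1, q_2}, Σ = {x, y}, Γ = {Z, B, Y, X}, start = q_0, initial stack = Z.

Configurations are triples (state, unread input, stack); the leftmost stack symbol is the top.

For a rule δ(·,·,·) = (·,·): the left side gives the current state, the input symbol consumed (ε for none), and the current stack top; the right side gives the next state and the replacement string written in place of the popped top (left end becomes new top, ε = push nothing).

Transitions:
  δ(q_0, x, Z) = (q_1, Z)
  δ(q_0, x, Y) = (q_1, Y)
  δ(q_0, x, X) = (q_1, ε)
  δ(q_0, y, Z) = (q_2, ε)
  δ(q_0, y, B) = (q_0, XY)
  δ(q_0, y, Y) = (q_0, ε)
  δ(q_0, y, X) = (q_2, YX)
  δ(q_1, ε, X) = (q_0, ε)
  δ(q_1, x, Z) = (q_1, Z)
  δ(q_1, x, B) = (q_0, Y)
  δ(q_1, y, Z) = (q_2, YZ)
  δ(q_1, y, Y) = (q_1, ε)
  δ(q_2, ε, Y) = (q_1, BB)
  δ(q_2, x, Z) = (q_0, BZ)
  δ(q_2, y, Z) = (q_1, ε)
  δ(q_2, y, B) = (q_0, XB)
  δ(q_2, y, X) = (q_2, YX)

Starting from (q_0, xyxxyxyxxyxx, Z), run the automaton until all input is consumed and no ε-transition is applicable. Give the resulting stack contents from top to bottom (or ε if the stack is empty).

YBZ

(q_0, xyxxyxyxxyxx, Z)
  read x, top Z: go to q_1, push Z → (q_1, yxxyxyxxyxx, Z)
  read y, top Z: go to q_2, push YZ → (q_2, xxyxyxxyxx, YZ)
  ε-move, top Y: go to q_1, push BB → (q_1, xxyxyxxyxx, BBZ)
  read x, top B: go to q_0, push Y → (q_0, xyxyxxyxx, YBZ)
  read x, top Y: go to q_1, push Y → (q_1, yxyxxyxx, YBZ)
  read y, top Y: go to q_1, push ε → (q_1, xyxxyxx, BZ)
  read x, top B: go to q_0, push Y → (q_0, yxxyxx, YZ)
  read y, top Y: go to q_0, push ε → (q_0, xxyxx, Z)
  read x, top Z: go to q_1, push Z → (q_1, xyxx, Z)
  read x, top Z: go to q_1, push Z → (q_1, yxx, Z)
  read y, top Z: go to q_2, push YZ → (q_2, xx, YZ)
  ε-move, top Y: go to q_1, push BB → (q_1, xx, BBZ)
  read x, top B: go to q_0, push Y → (q_0, x, YBZ)
  read x, top Y: go to q_1, push Y → (q_1, ε, YBZ)
All input consumed in state q_1 with stack YBZ.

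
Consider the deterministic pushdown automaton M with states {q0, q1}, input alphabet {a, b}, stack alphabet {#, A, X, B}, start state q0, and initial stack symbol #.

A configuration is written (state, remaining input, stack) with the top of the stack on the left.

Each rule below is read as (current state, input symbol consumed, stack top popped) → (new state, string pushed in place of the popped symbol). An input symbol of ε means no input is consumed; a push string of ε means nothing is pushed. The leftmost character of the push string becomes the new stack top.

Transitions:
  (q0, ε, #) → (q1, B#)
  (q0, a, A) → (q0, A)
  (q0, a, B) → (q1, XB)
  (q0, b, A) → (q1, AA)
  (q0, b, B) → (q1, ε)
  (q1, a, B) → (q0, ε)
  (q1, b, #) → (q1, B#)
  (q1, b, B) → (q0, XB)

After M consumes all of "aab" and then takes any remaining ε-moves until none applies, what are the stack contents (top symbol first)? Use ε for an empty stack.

XB#

(q0, aab, #)
  ε-move, top #: go to q1, push B# → (q1, aab, B#)
  read a, top B: go to q0, push ε → (q0, ab, #)
  ε-move, top #: go to q1, push B# → (q1, ab, B#)
  read a, top B: go to q0, push ε → (q0, b, #)
  ε-move, top #: go to q1, push B# → (q1, b, B#)
  read b, top B: go to q0, push XB → (q0, ε, XB#)
All input consumed in state q0 with stack XB#.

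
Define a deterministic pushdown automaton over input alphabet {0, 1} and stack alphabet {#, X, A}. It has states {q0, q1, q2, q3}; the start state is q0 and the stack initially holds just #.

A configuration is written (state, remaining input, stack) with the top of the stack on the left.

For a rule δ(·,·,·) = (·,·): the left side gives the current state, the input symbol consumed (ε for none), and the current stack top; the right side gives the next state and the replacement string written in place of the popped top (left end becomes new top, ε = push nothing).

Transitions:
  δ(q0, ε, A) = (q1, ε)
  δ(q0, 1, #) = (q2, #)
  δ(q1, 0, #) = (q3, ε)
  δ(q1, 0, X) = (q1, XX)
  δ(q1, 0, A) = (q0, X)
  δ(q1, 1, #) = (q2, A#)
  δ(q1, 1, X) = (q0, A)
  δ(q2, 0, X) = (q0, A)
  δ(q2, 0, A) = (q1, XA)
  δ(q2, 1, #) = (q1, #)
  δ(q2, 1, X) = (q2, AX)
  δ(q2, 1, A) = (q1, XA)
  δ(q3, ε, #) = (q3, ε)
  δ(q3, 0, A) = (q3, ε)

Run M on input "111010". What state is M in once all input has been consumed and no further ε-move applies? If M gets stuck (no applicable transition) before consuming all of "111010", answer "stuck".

q0

(q0, 111010, #)
  read 1, top #: go to q2, push # → (q2, 11010, #)
  read 1, top #: go to q1, push # → (q1, 1010, #)
  read 1, top #: go to q2, push A# → (q2, 010, A#)
  read 0, top A: go to q1, push XA → (q1, 10, XA#)
  read 1, top X: go to q0, push A → (q0, 0, AA#)
  ε-move, top A: go to q1, push ε → (q1, 0, A#)
  read 0, top A: go to q0, push X → (q0, ε, X#)
All input consumed; M is in state q0.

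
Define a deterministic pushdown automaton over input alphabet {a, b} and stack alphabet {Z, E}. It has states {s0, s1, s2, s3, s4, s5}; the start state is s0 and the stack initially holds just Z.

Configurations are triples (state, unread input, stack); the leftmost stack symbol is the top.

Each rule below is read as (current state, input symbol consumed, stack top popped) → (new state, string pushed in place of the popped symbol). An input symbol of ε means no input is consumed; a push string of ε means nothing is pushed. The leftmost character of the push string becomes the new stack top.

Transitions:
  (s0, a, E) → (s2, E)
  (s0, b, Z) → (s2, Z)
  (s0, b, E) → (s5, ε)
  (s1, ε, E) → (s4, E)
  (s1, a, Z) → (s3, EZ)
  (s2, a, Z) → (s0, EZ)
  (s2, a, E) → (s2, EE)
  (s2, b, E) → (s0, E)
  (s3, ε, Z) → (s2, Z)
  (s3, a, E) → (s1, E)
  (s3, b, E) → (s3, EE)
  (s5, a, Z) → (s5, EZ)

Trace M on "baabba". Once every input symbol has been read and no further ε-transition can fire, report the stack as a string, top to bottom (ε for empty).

(s0, baabba, Z)
  read b, top Z: go to s2, push Z → (s2, aabba, Z)
  read a, top Z: go to s0, push EZ → (s0, abba, EZ)
  read a, top E: go to s2, push E → (s2, bba, EZ)
  read b, top E: go to s0, push E → (s0, ba, EZ)
  read b, top E: go to s5, push ε → (s5, a, Z)
  read a, top Z: go to s5, push EZ → (s5, ε, EZ)
All input consumed in state s5 with stack EZ.

EZ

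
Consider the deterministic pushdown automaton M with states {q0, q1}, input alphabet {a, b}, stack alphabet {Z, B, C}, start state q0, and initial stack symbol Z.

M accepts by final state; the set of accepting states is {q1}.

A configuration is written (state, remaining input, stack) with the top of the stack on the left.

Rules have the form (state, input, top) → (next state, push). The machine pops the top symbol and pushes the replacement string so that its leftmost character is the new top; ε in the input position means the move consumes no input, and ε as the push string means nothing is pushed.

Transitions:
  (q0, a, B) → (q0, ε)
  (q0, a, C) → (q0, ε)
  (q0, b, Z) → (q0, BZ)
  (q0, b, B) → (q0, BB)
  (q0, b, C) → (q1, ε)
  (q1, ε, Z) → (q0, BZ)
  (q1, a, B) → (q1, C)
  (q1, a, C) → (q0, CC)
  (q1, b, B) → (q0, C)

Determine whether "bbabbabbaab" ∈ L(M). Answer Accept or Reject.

(q0, bbabbabbaab, Z) ⊢ (q0, babbabbaab, BZ) ⊢ (q0, abbabbaab, BBZ) ⊢ (q0, bbabbaab, BZ) ⊢ (q0, babbaab, BBZ) ⊢ (q0, abbaab, BBBZ) ⊢ (q0, bbaab, BBZ) ⊢ (q0, baab, BBBZ) ⊢ (q0, aab, BBBBZ) ⊢ (q0, ab, BBBZ) ⊢ (q0, b, BBZ) ⊢ (q0, ε, BBBZ)
All input consumed; state q0 ∉ F and no further ε-move applies.

Reject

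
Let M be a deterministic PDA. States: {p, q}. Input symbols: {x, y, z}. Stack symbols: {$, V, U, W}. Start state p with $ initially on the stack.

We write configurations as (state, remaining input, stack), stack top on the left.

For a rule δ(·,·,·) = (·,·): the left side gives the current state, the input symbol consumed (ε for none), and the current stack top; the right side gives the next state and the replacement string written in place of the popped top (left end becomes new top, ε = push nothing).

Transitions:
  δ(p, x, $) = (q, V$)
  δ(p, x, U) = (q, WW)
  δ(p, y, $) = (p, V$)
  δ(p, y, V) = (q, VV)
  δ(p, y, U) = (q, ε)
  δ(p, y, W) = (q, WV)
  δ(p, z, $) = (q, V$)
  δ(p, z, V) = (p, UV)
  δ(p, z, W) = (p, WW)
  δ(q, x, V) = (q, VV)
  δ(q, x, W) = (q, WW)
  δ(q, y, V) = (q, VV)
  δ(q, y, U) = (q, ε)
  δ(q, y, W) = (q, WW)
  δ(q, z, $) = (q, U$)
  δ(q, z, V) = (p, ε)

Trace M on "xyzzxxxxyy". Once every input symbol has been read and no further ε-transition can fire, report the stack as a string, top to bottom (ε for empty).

WWWWWWWV$

(p, xyzzxxxxyy, $)
  read x, top $: go to q, push V$ → (q, yzzxxxxyy, V$)
  read y, top V: go to q, push VV → (q, zzxxxxyy, VV$)
  read z, top V: go to p, push ε → (p, zxxxxyy, V$)
  read z, top V: go to p, push UV → (p, xxxxyy, UV$)
  read x, top U: go to q, push WW → (q, xxxyy, WWV$)
  read x, top W: go to q, push WW → (q, xxyy, WWWV$)
  read x, top W: go to q, push WW → (q, xyy, WWWWV$)
  read x, top W: go to q, push WW → (q, yy, WWWWWV$)
  read y, top W: go to q, push WW → (q, y, WWWWWWV$)
  read y, top W: go to q, push WW → (q, ε, WWWWWWWV$)
All input consumed in state q with stack WWWWWWWV$.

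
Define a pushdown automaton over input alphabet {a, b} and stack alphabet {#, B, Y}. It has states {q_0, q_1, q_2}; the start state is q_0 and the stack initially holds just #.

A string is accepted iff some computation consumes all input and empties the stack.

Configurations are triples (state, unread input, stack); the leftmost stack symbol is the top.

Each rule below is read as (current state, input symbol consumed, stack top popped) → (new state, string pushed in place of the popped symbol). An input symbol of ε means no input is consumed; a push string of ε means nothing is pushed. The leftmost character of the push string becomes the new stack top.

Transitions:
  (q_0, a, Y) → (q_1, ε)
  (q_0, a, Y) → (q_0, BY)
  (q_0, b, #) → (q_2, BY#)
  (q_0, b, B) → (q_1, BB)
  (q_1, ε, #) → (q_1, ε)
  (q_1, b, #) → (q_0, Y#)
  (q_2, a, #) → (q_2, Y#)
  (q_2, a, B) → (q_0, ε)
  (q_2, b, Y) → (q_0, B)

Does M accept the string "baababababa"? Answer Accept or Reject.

One accepting computation: (q_0, baababababa, #) ⊢ (q_2, aababababa, BY#) ⊢ (q_0, ababababa, Y#) ⊢ (q_1, babababa, #) ⊢ (q_0, abababa, Y#) ⊢ (q_1, bababa, #) ⊢ (q_0, ababa, Y#) ⊢ (q_1, baba, #) ⊢ (q_0, aba, Y#) ⊢ (q_1, ba, #) ⊢ (q_0, a, Y#) ⊢ (q_1, ε, #) ⊢ (q_1, ε, ε)
All input consumed and the stack is empty.

Accept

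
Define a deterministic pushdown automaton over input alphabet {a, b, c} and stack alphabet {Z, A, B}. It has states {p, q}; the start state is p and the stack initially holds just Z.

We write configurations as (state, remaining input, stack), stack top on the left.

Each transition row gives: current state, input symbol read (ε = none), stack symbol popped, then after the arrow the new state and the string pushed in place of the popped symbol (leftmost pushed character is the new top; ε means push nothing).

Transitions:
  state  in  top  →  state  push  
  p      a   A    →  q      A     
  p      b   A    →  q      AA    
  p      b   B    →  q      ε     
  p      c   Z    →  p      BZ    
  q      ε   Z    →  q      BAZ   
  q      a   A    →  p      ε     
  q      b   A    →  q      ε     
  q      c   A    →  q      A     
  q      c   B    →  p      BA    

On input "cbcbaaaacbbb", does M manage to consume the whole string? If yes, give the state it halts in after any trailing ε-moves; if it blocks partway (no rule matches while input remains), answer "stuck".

(p, cbcbaaaacbbb, Z) ⊢ (p, bcbaaaacbbb, BZ) ⊢ (q, cbaaaacbbb, Z) ⊢ (q, cbaaaacbbb, BAZ) ⊢ (p, baaaacbbb, BAAZ) ⊢ (q, aaaacbbb, AAZ) ⊢ (p, aaacbbb, AZ) ⊢ (q, aacbbb, AZ) ⊢ (p, acbbb, Z)
No transition for (p, a, top Z); M blocks with input acbbb remaining.

stuck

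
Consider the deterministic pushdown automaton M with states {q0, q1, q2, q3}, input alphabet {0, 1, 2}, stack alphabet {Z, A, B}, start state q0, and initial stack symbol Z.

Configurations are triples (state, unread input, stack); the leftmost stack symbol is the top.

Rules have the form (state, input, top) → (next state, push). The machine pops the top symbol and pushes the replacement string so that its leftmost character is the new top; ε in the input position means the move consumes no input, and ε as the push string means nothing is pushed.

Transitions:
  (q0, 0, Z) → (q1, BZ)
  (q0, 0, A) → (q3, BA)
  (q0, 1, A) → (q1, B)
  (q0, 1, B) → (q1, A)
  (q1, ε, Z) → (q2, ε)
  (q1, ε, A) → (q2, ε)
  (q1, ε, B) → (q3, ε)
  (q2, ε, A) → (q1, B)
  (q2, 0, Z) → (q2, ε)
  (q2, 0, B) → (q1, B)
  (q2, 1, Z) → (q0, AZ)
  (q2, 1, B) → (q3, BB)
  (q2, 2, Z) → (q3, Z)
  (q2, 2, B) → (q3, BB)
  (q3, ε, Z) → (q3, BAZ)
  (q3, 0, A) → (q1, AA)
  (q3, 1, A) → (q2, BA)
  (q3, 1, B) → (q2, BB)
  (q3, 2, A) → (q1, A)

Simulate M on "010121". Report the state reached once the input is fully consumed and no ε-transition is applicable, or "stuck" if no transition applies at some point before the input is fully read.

q2

(q0, 010121, Z)
  read 0, top Z: go to q1, push BZ → (q1, 10121, BZ)
  ε-move, top B: go to q3, push ε → (q3, 10121, Z)
  ε-move, top Z: go to q3, push BAZ → (q3, 10121, BAZ)
  read 1, top B: go to q2, push BB → (q2, 0121, BBAZ)
  read 0, top B: go to q1, push B → (q1, 121, BBAZ)
  ε-move, top B: go to q3, push ε → (q3, 121, BAZ)
  read 1, top B: go to q2, push BB → (q2, 21, BBAZ)
  read 2, top B: go to q3, push BB → (q3, 1, BBBAZ)
  read 1, top B: go to q2, push BB → (q2, ε, BBBBAZ)
All input consumed; M is in state q2.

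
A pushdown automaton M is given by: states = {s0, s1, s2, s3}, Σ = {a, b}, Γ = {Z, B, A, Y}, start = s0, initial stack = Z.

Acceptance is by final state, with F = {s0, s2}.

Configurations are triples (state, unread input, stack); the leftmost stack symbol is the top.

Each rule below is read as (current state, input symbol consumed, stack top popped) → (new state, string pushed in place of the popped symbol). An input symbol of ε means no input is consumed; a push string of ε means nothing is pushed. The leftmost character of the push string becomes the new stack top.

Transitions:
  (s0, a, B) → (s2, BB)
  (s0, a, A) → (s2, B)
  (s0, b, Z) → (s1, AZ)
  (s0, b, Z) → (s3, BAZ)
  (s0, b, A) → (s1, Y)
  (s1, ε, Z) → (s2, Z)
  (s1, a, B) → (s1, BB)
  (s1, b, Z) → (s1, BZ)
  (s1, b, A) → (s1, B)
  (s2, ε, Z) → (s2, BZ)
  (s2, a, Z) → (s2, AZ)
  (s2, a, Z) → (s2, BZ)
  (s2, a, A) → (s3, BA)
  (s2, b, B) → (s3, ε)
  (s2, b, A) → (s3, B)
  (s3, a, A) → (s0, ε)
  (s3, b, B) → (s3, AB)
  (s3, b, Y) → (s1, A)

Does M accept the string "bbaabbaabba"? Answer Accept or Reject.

One accepting computation: (s0, bbaabbaabba, Z) ⊢ (s3, baabbaabba, BAZ) ⊢ (s3, aabbaabba, ABAZ) ⊢ (s0, abbaabba, BAZ) ⊢ (s2, bbaabba, BBAZ) ⊢ (s3, baabba, BAZ) ⊢ (s3, aabba, ABAZ) ⊢ (s0, abba, BAZ) ⊢ (s2, bba, BBAZ) ⊢ (s3, ba, BAZ) ⊢ (s3, a, ABAZ) ⊢ (s0, ε, BAZ)
All input consumed and state s0 ∈ F.

Accept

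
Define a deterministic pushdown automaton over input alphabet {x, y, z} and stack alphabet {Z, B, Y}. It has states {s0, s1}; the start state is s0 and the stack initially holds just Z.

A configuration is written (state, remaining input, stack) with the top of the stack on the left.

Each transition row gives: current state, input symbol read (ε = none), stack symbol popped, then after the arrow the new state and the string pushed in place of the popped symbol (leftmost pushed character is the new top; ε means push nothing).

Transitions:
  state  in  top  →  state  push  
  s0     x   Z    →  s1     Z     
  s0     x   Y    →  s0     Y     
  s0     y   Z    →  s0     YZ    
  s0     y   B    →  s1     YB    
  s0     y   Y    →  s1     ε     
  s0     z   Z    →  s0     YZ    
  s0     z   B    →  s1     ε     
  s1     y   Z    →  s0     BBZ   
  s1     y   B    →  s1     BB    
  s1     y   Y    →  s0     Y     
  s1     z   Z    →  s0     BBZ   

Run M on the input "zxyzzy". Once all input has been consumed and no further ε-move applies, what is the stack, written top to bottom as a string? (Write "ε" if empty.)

(s0, zxyzzy, Z)
  read z, top Z: go to s0, push YZ → (s0, xyzzy, YZ)
  read x, top Y: go to s0, push Y → (s0, yzzy, YZ)
  read y, top Y: go to s1, push ε → (s1, zzy, Z)
  read z, top Z: go to s0, push BBZ → (s0, zy, BBZ)
  read z, top B: go to s1, push ε → (s1, y, BZ)
  read y, top B: go to s1, push BB → (s1, ε, BBZ)
All input consumed in state s1 with stack BBZ.

BBZ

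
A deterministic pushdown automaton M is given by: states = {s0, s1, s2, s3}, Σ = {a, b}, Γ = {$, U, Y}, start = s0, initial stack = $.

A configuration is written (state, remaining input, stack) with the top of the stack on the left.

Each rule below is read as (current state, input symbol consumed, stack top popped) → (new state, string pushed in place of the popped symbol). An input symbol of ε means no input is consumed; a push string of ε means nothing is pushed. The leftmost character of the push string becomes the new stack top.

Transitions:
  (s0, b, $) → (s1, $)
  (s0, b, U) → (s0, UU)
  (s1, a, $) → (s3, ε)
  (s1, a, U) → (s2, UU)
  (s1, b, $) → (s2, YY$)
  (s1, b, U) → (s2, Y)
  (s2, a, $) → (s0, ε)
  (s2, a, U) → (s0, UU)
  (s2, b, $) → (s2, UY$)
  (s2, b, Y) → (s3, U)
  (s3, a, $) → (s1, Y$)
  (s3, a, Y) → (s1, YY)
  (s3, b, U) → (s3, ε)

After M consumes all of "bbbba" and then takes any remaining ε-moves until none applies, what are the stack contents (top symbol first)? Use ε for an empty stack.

YY$

(s0, bbbba, $)
  read b, top $: go to s1, push $ → (s1, bbba, $)
  read b, top $: go to s2, push YY$ → (s2, bba, YY$)
  read b, top Y: go to s3, push U → (s3, ba, UY$)
  read b, top U: go to s3, push ε → (s3, a, Y$)
  read a, top Y: go to s1, push YY → (s1, ε, YY$)
All input consumed in state s1 with stack YY$.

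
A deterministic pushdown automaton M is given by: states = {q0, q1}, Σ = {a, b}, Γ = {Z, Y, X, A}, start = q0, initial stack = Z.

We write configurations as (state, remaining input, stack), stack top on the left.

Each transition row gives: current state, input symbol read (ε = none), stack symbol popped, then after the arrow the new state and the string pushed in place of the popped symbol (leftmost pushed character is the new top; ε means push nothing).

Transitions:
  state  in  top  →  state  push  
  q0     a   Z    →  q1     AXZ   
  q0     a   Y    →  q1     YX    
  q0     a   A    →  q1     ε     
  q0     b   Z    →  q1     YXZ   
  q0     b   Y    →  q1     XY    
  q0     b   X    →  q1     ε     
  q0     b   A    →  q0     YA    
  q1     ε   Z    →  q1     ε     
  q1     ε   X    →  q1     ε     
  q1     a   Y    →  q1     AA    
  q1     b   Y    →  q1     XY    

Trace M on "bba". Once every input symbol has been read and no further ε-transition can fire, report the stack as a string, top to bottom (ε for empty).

AAXZ

(q0, bba, Z)
  read b, top Z: go to q1, push YXZ → (q1, ba, YXZ)
  read b, top Y: go to q1, push XY → (q1, a, XYXZ)
  ε-move, top X: go to q1, push ε → (q1, a, YXZ)
  read a, top Y: go to q1, push AA → (q1, ε, AAXZ)
All input consumed in state q1 with stack AAXZ.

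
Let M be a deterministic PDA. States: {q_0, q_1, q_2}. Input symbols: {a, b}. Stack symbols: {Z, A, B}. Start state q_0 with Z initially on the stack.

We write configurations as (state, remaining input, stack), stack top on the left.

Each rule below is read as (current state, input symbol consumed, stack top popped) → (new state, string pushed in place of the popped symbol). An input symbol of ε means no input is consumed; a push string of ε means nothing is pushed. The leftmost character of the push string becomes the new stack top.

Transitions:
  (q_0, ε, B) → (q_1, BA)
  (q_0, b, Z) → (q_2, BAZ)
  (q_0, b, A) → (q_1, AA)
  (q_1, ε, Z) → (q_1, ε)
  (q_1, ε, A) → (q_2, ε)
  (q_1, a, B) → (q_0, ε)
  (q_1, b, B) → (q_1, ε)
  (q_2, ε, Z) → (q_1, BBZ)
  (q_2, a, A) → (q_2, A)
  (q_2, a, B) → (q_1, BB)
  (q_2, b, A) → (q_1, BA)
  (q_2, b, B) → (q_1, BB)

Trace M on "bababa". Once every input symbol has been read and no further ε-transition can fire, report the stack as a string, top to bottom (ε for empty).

AZ

(q_0, bababa, Z)
  read b, top Z: go to q_2, push BAZ → (q_2, ababa, BAZ)
  read a, top B: go to q_1, push BB → (q_1, baba, BBAZ)
  read b, top B: go to q_1, push ε → (q_1, aba, BAZ)
  read a, top B: go to q_0, push ε → (q_0, ba, AZ)
  read b, top A: go to q_1, push AA → (q_1, a, AAZ)
  ε-move, top A: go to q_2, push ε → (q_2, a, AZ)
  read a, top A: go to q_2, push A → (q_2, ε, AZ)
All input consumed in state q_2 with stack AZ.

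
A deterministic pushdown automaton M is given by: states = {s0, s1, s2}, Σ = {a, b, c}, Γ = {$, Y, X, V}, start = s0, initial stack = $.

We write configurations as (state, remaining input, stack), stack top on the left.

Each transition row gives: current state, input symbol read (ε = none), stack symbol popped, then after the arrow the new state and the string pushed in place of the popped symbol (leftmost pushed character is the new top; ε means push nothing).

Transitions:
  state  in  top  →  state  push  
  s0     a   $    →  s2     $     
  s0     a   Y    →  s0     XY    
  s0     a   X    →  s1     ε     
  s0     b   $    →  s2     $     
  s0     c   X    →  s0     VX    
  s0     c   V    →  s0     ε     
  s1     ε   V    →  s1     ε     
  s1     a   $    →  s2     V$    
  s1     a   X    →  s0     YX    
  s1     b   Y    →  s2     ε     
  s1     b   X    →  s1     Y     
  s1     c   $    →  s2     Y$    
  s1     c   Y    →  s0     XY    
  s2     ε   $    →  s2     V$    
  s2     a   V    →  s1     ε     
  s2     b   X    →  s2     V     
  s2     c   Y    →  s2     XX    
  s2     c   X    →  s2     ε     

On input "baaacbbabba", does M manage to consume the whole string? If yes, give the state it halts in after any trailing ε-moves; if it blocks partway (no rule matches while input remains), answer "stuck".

(s0, baaacbbabba, $) ⊢ (s2, aaacbbabba, $) ⊢ (s2, aaacbbabba, V$) ⊢ (s1, aacbbabba, $) ⊢ (s2, acbbabba, V$) ⊢ (s1, cbbabba, $) ⊢ (s2, bbabba, Y$)
No transition for (s2, b, top Y); M blocks with input bbabba remaining.

stuck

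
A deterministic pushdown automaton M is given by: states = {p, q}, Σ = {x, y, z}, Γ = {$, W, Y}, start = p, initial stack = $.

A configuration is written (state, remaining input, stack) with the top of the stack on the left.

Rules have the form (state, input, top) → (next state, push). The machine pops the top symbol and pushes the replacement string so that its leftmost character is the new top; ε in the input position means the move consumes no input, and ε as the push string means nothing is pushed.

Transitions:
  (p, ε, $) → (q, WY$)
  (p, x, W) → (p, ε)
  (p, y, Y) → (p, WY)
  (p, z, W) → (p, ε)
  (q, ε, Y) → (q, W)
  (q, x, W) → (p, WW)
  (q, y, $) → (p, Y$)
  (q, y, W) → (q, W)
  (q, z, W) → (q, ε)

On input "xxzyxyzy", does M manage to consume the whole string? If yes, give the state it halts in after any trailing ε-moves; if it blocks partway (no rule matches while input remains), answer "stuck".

(p, xxzyxyzy, $) ⊢ (q, xxzyxyzy, WY$) ⊢ (p, xzyxyzy, WWY$) ⊢ (p, zyxyzy, WY$) ⊢ (p, yxyzy, Y$) ⊢ (p, xyzy, WY$) ⊢ (p, yzy, Y$) ⊢ (p, zy, WY$) ⊢ (p, y, Y$) ⊢ (p, ε, WY$)
All input consumed; M is in state p.

p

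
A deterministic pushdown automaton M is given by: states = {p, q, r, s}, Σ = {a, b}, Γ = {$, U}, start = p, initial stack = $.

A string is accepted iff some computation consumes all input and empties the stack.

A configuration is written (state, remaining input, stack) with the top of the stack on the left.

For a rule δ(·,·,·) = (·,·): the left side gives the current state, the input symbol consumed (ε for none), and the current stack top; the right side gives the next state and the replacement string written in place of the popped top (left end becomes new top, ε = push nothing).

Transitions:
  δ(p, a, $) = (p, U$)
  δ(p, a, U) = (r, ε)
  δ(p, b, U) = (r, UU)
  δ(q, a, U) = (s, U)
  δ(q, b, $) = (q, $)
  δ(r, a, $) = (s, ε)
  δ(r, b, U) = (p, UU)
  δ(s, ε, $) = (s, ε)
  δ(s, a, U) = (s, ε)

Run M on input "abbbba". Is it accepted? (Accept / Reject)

Reject

(p, abbbba, $) ⊢ (p, bbbba, U$) ⊢ (r, bbba, UU$) ⊢ (p, bba, UUU$) ⊢ (r, ba, UUUU$) ⊢ (p, a, UUUUU$) ⊢ (r, ε, UUUU$)
All input consumed; stack is UUUU$, not empty, and no further ε-move applies.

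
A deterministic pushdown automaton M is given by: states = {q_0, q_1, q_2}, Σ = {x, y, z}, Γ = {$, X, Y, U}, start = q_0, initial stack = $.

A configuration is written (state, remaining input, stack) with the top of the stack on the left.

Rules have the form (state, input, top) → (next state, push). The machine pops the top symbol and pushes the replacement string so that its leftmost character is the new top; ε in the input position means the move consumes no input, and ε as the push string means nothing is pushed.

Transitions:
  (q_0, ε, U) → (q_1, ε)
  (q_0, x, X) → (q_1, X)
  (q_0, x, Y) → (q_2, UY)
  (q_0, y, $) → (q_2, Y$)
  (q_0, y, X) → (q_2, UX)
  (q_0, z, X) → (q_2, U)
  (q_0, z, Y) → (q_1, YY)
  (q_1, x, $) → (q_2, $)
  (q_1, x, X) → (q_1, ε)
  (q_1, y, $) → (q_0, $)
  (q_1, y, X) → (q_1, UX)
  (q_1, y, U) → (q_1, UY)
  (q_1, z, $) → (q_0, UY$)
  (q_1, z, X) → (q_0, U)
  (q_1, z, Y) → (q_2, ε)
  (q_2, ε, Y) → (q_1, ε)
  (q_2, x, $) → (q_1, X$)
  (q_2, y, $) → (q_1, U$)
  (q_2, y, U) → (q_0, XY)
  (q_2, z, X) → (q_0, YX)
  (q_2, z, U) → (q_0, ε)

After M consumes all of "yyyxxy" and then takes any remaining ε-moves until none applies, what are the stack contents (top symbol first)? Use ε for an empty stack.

UX$

(q_0, yyyxxy, $) ⊢ (q_2, yyxxy, Y$) ⊢ (q_1, yyxxy, $) ⊢ (q_0, yxxy, $) ⊢ (q_2, xxy, Y$) ⊢ (q_1, xxy, $) ⊢ (q_2, xy, $) ⊢ (q_1, y, X$) ⊢ (q_1, ε, UX$)
All input consumed in state q_1 with stack UX$.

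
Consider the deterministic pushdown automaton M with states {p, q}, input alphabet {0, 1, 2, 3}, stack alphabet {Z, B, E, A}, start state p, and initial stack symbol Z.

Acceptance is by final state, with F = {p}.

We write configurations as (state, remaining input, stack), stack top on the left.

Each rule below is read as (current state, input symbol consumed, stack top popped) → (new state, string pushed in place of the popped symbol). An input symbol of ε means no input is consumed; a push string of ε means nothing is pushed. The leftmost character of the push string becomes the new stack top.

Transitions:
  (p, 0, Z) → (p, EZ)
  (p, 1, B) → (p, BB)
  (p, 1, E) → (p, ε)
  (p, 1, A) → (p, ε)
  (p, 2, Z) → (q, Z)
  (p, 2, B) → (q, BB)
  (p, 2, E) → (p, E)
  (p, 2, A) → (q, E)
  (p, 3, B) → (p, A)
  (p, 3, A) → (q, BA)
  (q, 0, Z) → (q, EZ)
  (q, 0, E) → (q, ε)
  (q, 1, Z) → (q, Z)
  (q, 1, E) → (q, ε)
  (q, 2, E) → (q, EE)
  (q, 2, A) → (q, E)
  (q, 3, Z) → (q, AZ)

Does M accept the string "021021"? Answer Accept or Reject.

(p, 021021, Z)
  read 0, top Z: go to p, push EZ → (p, 21021, EZ)
  read 2, top E: go to p, push E → (p, 1021, EZ)
  read 1, top E: go to p, push ε → (p, 021, Z)
  read 0, top Z: go to p, push EZ → (p, 21, EZ)
  read 2, top E: go to p, push E → (p, 1, EZ)
  read 1, top E: go to p, push ε → (p, ε, Z)
All input consumed; state p ∈ F.

Accept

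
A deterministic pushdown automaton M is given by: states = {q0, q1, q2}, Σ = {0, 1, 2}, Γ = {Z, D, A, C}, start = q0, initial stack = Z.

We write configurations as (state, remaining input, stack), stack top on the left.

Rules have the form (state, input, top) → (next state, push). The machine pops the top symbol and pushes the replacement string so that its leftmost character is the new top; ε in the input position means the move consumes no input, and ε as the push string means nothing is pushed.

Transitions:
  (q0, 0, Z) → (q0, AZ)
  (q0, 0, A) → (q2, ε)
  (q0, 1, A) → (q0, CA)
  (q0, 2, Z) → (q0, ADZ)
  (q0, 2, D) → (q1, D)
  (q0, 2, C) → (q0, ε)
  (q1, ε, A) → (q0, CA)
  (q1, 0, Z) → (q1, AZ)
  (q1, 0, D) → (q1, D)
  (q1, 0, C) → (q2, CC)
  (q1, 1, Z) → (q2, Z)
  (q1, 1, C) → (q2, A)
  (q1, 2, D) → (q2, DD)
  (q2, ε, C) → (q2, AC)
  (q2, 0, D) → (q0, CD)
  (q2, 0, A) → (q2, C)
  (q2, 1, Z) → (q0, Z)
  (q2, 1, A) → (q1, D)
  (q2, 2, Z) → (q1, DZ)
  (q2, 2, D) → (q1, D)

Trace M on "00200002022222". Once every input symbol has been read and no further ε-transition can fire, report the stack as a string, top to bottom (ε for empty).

(q0, 00200002022222, Z)
  read 0, top Z: go to q0, push AZ → (q0, 0200002022222, AZ)
  read 0, top A: go to q2, push ε → (q2, 200002022222, Z)
  read 2, top Z: go to q1, push DZ → (q1, 00002022222, DZ)
  read 0, top D: go to q1, push D → (q1, 0002022222, DZ)
  read 0, top D: go to q1, push D → (q1, 002022222, DZ)
  read 0, top D: go to q1, push D → (q1, 02022222, DZ)
  read 0, top D: go to q1, push D → (q1, 2022222, DZ)
  read 2, top D: go to q2, push DD → (q2, 022222, DDZ)
  read 0, top D: go to q0, push CD → (q0, 22222, CDDZ)
  read 2, top C: go to q0, push ε → (q0, 2222, DDZ)
  read 2, top D: go to q1, push D → (q1, 222, DDZ)
  read 2, top D: go to q2, push DD → (q2, 22, DDDZ)
  read 2, top D: go to q1, push D → (q1, 2, DDDZ)
  read 2, top D: go to q2, push DD → (q2, ε, DDDDZ)
All input consumed in state q2 with stack DDDDZ.

DDDDZ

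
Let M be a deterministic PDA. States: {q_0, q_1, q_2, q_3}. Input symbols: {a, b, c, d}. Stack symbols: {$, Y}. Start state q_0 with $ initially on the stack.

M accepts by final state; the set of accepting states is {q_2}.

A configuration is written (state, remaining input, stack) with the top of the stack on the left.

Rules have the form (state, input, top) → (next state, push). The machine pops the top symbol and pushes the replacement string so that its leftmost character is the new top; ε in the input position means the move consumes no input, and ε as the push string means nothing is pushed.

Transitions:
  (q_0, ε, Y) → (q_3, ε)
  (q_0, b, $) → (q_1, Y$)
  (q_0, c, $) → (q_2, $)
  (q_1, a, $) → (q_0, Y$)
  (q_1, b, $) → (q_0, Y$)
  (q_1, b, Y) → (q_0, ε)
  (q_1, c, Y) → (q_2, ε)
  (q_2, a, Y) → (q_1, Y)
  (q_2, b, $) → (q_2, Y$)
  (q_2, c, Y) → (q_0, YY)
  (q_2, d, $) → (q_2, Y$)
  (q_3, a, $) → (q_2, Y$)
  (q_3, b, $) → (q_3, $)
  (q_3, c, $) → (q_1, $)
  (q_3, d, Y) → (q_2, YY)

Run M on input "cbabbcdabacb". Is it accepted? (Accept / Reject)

(q_0, cbabbcdabacb, $)
  read c, top $: go to q_2, push $ → (q_2, babbcdabacb, $)
  read b, top $: go to q_2, push Y$ → (q_2, abbcdabacb, Y$)
  read a, top Y: go to q_1, push Y → (q_1, bbcdabacb, Y$)
  read b, top Y: go to q_0, push ε → (q_0, bcdabacb, $)
  read b, top $: go to q_1, push Y$ → (q_1, cdabacb, Y$)
  read c, top Y: go to q_2, push ε → (q_2, dabacb, $)
  read d, top $: go to q_2, push Y$ → (q_2, abacb, Y$)
  read a, top Y: go to q_1, push Y → (q_1, bacb, Y$)
  read b, top Y: go to q_0, push ε → (q_0, acb, $)
No transition applies at (q_0, acb, $); input not fully consumed.

Reject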